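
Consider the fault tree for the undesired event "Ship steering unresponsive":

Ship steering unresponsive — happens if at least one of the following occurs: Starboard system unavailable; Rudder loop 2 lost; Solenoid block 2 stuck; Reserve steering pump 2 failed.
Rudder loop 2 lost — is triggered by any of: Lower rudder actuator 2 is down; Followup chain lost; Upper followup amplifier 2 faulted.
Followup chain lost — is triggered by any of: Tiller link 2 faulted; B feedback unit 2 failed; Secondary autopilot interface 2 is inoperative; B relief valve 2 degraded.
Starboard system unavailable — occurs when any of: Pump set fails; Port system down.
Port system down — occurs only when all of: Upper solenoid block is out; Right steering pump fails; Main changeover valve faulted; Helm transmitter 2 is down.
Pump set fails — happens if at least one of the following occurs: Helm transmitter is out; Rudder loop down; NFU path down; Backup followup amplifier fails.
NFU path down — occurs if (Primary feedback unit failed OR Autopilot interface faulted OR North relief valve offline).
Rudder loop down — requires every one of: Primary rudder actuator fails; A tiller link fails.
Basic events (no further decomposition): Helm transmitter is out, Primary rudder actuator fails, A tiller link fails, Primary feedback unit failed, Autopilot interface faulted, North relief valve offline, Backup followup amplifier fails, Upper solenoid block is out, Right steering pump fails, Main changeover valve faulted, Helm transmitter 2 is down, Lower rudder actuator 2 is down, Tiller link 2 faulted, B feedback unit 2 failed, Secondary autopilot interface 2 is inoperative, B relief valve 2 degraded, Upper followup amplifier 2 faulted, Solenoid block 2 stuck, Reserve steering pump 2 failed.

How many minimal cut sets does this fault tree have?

15

Rudder loop down [AND]: one cut set from each child combined → 1 × 1 = 1 cut set(s).
NFU path down [OR]: union of children's cut sets → 3 cut set(s).
Pump set fails [OR]: union of children's cut sets → 6 cut set(s).
Port system down [AND]: one cut set from each child combined → 1 × 1 × 1 × 1 = 1 cut set(s).
Starboard system unavailable [OR]: union of children's cut sets → 7 cut set(s).
Followup chain lost [OR]: union of children's cut sets → 4 cut set(s).
Rudder loop 2 lost [OR]: union of children's cut sets → 6 cut set(s).
Ship steering unresponsive [OR]: union of children's cut sets → 15 cut set(s).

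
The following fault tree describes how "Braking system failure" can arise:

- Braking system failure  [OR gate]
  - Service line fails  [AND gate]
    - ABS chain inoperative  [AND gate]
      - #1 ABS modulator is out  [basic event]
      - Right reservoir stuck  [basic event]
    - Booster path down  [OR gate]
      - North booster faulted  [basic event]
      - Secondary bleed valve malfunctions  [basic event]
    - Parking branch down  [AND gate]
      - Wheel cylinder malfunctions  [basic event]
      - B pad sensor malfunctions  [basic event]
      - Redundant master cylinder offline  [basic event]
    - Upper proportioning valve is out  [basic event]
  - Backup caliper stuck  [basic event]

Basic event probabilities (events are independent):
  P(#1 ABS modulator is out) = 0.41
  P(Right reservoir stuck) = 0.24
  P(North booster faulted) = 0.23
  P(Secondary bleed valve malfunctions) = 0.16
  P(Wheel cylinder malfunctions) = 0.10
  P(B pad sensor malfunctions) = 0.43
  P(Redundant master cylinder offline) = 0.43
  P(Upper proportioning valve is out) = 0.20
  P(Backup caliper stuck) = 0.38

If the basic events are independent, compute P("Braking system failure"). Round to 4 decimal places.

0.3801

P(ABS chain inoperative) [AND] = 0.41 × 0.24 = 0.098400
P(Booster path down) [OR] = 1 − (1−0.23) × (1−0.16) = 0.353200
P(Parking branch down) [AND] = 0.10 × 0.43 × 0.43 = 0.018490
P(Service line fails) [AND] = 0.098400 × 0.353200 × 0.018490 × 0.20 = 0.000129
P(Braking system failure) [OR] = 1 − (1−0.000129) × (1−0.38) = 0.380080
Rounded to 4 decimal places: P(Braking system failure) ≈ 0.3801.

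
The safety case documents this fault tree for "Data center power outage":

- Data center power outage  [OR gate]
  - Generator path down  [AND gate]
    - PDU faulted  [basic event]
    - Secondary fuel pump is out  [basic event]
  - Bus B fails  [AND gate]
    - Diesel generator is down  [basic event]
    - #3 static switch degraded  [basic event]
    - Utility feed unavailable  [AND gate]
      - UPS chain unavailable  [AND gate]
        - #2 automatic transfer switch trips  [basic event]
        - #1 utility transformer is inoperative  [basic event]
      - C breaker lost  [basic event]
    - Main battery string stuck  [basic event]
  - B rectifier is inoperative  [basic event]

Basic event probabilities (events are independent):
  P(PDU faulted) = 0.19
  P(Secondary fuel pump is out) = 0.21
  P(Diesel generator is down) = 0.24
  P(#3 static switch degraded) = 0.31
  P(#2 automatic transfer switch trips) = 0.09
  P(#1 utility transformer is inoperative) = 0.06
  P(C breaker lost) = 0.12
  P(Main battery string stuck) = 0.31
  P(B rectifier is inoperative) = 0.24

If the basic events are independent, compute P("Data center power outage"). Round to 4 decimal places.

P(Generator path down) [AND] = 0.19 × 0.21 = 0.039900
P(UPS chain unavailable) [AND] = 0.09 × 0.06 = 0.005400
P(Utility feed unavailable) [AND] = 0.005400 × 0.12 = 0.000648
P(Bus B fails) [AND] = 0.24 × 0.31 × 0.000648 × 0.31 = 0.000015
P(Data center power outage) [OR] = 1 − (1−0.039900) × (1−0.000015) × (1−0.24) = 0.270335
Rounded to 4 decimal places: P(Data center power outage) ≈ 0.2703.

0.2703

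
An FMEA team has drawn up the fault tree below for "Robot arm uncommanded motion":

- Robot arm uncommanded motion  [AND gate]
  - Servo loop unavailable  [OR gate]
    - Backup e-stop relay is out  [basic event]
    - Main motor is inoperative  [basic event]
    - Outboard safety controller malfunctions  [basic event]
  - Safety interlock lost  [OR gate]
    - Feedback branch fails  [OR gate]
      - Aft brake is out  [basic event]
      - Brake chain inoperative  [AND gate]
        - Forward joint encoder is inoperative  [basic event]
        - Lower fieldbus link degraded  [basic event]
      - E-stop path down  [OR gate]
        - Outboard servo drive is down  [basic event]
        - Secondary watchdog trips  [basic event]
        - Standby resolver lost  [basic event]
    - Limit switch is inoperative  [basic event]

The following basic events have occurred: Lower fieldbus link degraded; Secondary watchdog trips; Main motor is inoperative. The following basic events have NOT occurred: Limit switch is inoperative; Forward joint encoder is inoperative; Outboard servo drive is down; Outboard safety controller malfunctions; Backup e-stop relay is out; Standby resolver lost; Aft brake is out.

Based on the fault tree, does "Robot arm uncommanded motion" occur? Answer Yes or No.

Servo loop unavailable [OR]: Backup e-stop relay is out=not, Main motor is inoperative=occurs, Outboard safety controller malfunctions=not → at least one input occurs → occurs.
Brake chain inoperative [AND]: Forward joint encoder is inoperative=not, Lower fieldbus link degraded=occurs → not all inputs occur → does not occur.
E-stop path down [OR]: Outboard servo drive is down=not, Secondary watchdog trips=occurs, Standby resolver lost=not → at least one input occurs → occurs.
Feedback branch fails [OR]: Aft brake is out=not, Brake chain inoperative=not, E-stop path down=occurs → at least one input occurs → occurs.
Safety interlock lost [OR]: Feedback branch fails=occurs, Limit switch is inoperative=not → at least one input occurs → occurs.
Robot arm uncommanded motion [AND]: Servo loop unavailable=occurs, Safety interlock lost=occurs → all inputs occur → occurs.

Yes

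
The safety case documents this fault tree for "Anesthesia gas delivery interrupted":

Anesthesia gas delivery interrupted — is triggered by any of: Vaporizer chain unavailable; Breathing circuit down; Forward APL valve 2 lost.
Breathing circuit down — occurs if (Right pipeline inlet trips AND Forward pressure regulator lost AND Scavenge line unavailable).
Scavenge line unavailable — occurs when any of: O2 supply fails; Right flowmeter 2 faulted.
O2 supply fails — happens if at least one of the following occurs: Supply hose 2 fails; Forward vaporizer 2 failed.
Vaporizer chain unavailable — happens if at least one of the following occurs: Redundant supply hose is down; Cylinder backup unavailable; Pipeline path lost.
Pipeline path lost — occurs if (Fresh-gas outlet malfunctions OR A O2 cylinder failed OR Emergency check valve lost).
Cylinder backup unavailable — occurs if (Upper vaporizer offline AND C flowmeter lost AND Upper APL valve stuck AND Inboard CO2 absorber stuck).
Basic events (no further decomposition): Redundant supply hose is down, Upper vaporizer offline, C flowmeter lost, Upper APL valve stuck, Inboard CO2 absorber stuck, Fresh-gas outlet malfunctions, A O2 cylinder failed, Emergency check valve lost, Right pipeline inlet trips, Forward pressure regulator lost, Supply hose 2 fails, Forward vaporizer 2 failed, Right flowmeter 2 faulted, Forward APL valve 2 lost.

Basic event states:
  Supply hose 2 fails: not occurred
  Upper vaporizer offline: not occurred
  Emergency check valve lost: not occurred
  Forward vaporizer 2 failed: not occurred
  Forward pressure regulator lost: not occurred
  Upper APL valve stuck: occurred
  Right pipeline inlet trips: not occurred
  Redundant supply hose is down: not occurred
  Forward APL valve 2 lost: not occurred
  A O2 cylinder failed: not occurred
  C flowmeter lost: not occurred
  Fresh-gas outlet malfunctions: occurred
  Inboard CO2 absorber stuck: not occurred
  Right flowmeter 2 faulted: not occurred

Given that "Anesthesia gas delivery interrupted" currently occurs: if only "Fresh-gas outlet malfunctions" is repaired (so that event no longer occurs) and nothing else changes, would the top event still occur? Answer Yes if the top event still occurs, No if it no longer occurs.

Counterfactual: set "Fresh-gas outlet malfunctions" to not occurred.
Cylinder backup unavailable [AND]: Upper vaporizer offline=not, C flowmeter lost=not, Upper APL valve stuck=occurs, Inboard CO2 absorber stuck=not → not all inputs occur → does not occur.
Pipeline path lost [OR]: Fresh-gas outlet malfunctions=not, A O2 cylinder failed=not, Emergency check valve lost=not → no input occurs → does not occur.
Vaporizer chain unavailable [OR]: Redundant supply hose is down=not, Cylinder backup unavailable=not, Pipeline path lost=not → no input occurs → does not occur.
O2 supply fails [OR]: Supply hose 2 fails=not, Forward vaporizer 2 failed=not → no input occurs → does not occur.
Scavenge line unavailable [OR]: O2 supply fails=not, Right flowmeter 2 faulted=not → no input occurs → does not occur.
Breathing circuit down [AND]: Right pipeline inlet trips=not, Forward pressure regulator lost=not, Scavenge line unavailable=not → not all inputs occur → does not occur.
Anesthesia gas delivery interrupted [OR]: Vaporizer chain unavailable=not, Breathing circuit down=not, Forward APL valve 2 lost=not → no input occurs → does not occur.

No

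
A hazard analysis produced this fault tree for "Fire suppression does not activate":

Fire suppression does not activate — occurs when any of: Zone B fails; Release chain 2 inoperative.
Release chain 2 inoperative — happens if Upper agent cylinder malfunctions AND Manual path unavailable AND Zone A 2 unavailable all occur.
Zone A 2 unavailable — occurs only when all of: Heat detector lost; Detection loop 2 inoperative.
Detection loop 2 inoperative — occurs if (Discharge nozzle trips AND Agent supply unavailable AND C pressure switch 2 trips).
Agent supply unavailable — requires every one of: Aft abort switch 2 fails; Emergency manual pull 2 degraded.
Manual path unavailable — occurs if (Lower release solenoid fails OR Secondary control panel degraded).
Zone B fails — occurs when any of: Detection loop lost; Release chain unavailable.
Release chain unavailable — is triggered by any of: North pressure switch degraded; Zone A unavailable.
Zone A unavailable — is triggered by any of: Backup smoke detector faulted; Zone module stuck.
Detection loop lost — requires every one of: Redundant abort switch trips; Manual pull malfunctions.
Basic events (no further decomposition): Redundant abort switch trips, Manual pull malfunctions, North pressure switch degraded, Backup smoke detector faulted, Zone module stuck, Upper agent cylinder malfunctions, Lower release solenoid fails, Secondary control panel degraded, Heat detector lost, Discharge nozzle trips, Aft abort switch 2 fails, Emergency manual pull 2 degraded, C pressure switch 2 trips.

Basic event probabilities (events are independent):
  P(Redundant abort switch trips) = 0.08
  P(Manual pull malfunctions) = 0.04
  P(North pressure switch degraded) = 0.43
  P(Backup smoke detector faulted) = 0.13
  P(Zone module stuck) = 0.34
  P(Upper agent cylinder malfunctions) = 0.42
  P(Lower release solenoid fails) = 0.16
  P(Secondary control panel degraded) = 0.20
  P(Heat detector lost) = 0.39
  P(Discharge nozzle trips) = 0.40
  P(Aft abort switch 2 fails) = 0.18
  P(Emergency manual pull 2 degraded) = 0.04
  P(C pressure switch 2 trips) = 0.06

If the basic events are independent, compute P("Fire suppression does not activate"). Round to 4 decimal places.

P(Detection loop lost) [AND] = 0.08 × 0.04 = 0.003200
P(Zone A unavailable) [OR] = 1 − (1−0.13) × (1−0.34) = 0.425800
P(Release chain unavailable) [OR] = 1 − (1−0.43) × (1−0.425800) = 0.672706
P(Zone B fails) [OR] = 1 − (1−0.003200) × (1−0.672706) = 0.673753
P(Manual path unavailable) [OR] = 1 − (1−0.16) × (1−0.20) = 0.328000
P(Agent supply unavailable) [AND] = 0.18 × 0.04 = 0.007200
P(Detection loop 2 inoperative) [AND] = 0.40 × 0.007200 × 0.06 = 0.000173
P(Zone A 2 unavailable) [AND] = 0.39 × 0.000173 = 0.000067
P(Release chain 2 inoperative) [AND] = 0.42 × 0.328000 × 0.000067 = 0.000009
P(Fire suppression does not activate) [OR] = 1 − (1−0.673753) × (1−0.000009) = 0.673756
Rounded to 4 decimal places: P(Fire suppression does not activate) ≈ 0.6738.

0.6738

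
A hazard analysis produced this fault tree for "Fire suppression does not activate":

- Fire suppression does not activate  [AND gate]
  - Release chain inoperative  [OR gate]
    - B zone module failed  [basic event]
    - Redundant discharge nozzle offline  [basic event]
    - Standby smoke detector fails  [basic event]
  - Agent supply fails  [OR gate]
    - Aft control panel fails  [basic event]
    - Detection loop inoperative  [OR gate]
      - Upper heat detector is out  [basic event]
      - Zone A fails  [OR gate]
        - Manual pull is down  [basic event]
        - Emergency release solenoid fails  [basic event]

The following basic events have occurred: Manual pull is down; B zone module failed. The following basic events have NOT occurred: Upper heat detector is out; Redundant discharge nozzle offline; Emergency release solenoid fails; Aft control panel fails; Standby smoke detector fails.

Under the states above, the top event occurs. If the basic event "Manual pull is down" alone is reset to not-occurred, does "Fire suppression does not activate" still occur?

No

Counterfactual: set "Manual pull is down" to not occurred.
Release chain inoperative [OR]: B zone module failed=occurs, Redundant discharge nozzle offline=not, Standby smoke detector fails=not → at least one input occurs → occurs.
Zone A fails [OR]: Manual pull is down=not, Emergency release solenoid fails=not → no input occurs → does not occur.
Detection loop inoperative [OR]: Upper heat detector is out=not, Zone A fails=not → no input occurs → does not occur.
Agent supply fails [OR]: Aft control panel fails=not, Detection loop inoperative=not → no input occurs → does not occur.
Fire suppression does not activate [AND]: Release chain inoperative=occurs, Agent supply fails=not → not all inputs occur → does not occur.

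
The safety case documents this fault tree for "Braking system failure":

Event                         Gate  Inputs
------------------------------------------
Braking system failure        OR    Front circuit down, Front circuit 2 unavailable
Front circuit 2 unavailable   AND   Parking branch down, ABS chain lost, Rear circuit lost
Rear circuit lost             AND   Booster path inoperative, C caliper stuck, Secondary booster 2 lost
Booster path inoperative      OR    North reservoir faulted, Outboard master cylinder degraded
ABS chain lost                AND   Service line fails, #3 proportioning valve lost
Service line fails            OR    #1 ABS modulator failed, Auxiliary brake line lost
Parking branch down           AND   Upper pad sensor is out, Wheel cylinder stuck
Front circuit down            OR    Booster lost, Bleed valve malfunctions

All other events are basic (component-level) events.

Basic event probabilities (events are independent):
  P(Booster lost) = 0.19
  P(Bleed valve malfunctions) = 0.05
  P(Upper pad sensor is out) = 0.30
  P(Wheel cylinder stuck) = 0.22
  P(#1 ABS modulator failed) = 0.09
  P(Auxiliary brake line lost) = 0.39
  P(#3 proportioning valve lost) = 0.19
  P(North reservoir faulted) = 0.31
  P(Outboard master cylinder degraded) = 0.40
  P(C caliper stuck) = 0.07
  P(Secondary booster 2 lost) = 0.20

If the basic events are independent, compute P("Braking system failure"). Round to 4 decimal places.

0.2305

P(Front circuit down) [OR] = 1 − (1−0.19) × (1−0.05) = 0.230500
P(Parking branch down) [AND] = 0.30 × 0.22 = 0.066000
P(Service line fails) [OR] = 1 − (1−0.09) × (1−0.39) = 0.444900
P(ABS chain lost) [AND] = 0.444900 × 0.19 = 0.084531
P(Booster path inoperative) [OR] = 1 − (1−0.31) × (1−0.40) = 0.586000
P(Rear circuit lost) [AND] = 0.586000 × 0.07 × 0.20 = 0.008204
P(Front circuit 2 unavailable) [AND] = 0.066000 × 0.084531 × 0.008204 = 0.000046
P(Braking system failure) [OR] = 1 − (1−0.230500) × (1−0.000046) = 0.230535
Rounded to 4 decimal places: P(Braking system failure) ≈ 0.2305.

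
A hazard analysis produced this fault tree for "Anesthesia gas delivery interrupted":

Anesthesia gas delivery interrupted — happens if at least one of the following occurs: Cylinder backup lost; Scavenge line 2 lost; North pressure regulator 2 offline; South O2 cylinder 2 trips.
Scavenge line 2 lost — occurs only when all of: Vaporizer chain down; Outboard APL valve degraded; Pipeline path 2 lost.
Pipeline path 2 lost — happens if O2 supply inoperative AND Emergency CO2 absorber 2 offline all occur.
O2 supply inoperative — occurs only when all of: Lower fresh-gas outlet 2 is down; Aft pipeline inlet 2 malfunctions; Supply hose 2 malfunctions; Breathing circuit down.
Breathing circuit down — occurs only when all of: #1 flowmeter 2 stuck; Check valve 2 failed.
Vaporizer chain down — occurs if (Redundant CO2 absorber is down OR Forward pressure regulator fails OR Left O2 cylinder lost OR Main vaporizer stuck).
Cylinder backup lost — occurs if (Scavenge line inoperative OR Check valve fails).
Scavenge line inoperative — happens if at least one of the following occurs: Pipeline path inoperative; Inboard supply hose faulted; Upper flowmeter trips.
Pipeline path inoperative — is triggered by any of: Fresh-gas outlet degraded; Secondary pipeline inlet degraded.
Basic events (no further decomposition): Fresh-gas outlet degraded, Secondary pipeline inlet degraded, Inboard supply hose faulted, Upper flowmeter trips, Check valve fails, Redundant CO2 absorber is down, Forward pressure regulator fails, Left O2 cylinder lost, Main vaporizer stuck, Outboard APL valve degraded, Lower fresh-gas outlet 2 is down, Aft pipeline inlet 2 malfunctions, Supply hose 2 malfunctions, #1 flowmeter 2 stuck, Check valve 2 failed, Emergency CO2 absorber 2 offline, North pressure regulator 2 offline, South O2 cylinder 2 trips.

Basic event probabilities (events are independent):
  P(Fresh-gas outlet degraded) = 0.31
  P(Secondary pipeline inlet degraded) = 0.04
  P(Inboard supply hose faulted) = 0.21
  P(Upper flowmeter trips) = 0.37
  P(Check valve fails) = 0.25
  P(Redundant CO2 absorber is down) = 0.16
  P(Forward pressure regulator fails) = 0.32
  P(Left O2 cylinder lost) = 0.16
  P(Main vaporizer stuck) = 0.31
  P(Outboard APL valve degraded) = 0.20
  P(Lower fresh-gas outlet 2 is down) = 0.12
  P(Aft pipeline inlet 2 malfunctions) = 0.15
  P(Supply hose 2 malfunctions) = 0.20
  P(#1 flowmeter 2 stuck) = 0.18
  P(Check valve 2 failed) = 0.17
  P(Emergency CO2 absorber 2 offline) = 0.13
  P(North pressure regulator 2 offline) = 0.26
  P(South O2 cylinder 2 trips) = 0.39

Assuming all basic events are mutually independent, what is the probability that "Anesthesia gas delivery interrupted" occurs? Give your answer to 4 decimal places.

P(Pipeline path inoperative) [OR] = 1 − (1−0.31) × (1−0.04) = 0.337600
P(Scavenge line inoperative) [OR] = 1 − (1−0.337600) × (1−0.21) × (1−0.37) = 0.670324
P(Cylinder backup lost) [OR] = 1 − (1−0.670324) × (1−0.25) = 0.752743
P(Vaporizer chain down) [OR] = 1 − (1−0.16) × (1−0.32) × (1−0.16) × (1−0.31) = 0.668932
P(Breathing circuit down) [AND] = 0.18 × 0.17 = 0.030600
P(O2 supply inoperative) [AND] = 0.12 × 0.15 × 0.20 × 0.030600 = 0.000110
P(Pipeline path 2 lost) [AND] = 0.000110 × 0.13 = 0.000014
P(Scavenge line 2 lost) [AND] = 0.668932 × 0.20 × 0.000014 = 0.000002
P(Anesthesia gas delivery interrupted) [OR] = 1 − (1−0.752743) × (1−0.000002) × (1−0.26) × (1−0.39) = 0.888388
Rounded to 4 decimal places: P(Anesthesia gas delivery interrupted) ≈ 0.8884.

0.8884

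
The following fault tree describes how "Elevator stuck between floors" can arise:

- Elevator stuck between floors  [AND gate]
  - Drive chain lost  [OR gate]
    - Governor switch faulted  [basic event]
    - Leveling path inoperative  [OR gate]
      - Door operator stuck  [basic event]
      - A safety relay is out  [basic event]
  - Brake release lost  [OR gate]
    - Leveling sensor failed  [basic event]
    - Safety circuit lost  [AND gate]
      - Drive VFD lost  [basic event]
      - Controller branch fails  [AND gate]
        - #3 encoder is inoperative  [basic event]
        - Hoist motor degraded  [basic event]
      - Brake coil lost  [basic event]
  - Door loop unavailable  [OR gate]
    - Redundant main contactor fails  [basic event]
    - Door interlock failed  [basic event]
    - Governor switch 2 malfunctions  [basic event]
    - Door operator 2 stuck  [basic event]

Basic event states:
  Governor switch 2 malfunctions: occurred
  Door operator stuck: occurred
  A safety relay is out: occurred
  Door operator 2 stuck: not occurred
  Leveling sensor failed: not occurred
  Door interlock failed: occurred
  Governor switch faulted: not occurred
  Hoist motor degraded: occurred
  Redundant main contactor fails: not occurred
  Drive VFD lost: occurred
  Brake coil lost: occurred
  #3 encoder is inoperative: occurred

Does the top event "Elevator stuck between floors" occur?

Leveling path inoperative [OR]: Door operator stuck=occurs, A safety relay is out=occurs → at least one input occurs → occurs.
Drive chain lost [OR]: Governor switch faulted=not, Leveling path inoperative=occurs → at least one input occurs → occurs.
Controller branch fails [AND]: #3 encoder is inoperative=occurs, Hoist motor degraded=occurs → all inputs occur → occurs.
Safety circuit lost [AND]: Drive VFD lost=occurs, Controller branch fails=occurs, Brake coil lost=occurs → all inputs occur → occurs.
Brake release lost [OR]: Leveling sensor failed=not, Safety circuit lost=occurs → at least one input occurs → occurs.
Door loop unavailable [OR]: Redundant main contactor fails=not, Door interlock failed=occurs, Governor switch 2 malfunctions=occurs, Door operator 2 stuck=not → at least one input occurs → occurs.
Elevator stuck between floors [AND]: Drive chain lost=occurs, Brake release lost=occurs, Door loop unavailable=occurs → all inputs occur → occurs.

Yes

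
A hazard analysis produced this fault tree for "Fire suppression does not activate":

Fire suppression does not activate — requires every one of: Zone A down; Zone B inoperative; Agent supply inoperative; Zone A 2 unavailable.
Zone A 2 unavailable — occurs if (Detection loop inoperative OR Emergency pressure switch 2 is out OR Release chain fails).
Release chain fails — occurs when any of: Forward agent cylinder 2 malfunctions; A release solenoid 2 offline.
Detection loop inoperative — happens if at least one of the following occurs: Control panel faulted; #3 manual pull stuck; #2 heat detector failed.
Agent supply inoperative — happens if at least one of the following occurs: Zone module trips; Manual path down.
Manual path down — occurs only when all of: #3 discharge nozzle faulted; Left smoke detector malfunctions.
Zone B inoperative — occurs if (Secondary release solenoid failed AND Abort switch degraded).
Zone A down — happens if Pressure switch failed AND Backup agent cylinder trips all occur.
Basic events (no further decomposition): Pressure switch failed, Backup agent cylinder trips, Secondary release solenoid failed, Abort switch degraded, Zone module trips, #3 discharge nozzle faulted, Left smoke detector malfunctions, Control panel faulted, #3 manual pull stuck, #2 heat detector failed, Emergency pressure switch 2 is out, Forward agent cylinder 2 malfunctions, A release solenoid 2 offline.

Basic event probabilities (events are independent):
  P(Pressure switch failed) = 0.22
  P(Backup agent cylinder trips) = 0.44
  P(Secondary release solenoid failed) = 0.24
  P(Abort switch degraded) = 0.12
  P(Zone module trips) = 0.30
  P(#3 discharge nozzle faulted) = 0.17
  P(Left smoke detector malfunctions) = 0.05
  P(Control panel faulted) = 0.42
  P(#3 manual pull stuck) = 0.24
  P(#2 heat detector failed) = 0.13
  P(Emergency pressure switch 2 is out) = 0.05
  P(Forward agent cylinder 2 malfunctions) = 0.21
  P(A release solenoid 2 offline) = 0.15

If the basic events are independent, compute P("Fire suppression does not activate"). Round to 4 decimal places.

0.0006

P(Zone A down) [AND] = 0.22 × 0.44 = 0.096800
P(Zone B inoperative) [AND] = 0.24 × 0.12 = 0.028800
P(Manual path down) [AND] = 0.17 × 0.05 = 0.008500
P(Agent supply inoperative) [OR] = 1 − (1−0.30) × (1−0.008500) = 0.305950
P(Detection loop inoperative) [OR] = 1 − (1−0.42) × (1−0.24) × (1−0.13) = 0.616504
P(Release chain fails) [OR] = 1 − (1−0.21) × (1−0.15) = 0.328500
P(Zone A 2 unavailable) [OR] = 1 − (1−0.616504) × (1−0.05) × (1−0.328500) = 0.755358
P(Fire suppression does not activate) [AND] = 0.096800 × 0.028800 × 0.305950 × 0.755358 = 0.000644
Rounded to 4 decimal places: P(Fire suppression does not activate) ≈ 0.0006.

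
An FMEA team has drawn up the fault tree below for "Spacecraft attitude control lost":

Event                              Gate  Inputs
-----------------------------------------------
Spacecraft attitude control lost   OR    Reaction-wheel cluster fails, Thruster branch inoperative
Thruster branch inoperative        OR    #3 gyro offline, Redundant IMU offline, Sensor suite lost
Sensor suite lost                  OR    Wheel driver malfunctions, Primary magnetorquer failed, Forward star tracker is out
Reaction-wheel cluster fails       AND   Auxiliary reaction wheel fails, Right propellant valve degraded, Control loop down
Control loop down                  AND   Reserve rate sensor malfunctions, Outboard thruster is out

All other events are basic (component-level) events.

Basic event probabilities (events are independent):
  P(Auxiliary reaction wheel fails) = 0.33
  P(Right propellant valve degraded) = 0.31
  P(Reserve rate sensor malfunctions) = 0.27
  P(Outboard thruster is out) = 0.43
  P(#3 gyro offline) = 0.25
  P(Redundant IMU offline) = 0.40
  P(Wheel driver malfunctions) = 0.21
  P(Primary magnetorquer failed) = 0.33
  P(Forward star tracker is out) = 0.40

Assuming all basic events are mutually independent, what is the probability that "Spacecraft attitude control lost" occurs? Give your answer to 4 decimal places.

0.8588

P(Control loop down) [AND] = 0.27 × 0.43 = 0.116100
P(Reaction-wheel cluster fails) [AND] = 0.33 × 0.31 × 0.116100 = 0.011877
P(Sensor suite lost) [OR] = 1 − (1−0.21) × (1−0.33) × (1−0.40) = 0.682420
P(Thruster branch inoperative) [OR] = 1 − (1−0.25) × (1−0.40) × (1−0.682420) = 0.857089
P(Spacecraft attitude control lost) [OR] = 1 − (1−0.011877) × (1−0.857089) = 0.858786
Rounded to 4 decimal places: P(Spacecraft attitude control lost) ≈ 0.8588.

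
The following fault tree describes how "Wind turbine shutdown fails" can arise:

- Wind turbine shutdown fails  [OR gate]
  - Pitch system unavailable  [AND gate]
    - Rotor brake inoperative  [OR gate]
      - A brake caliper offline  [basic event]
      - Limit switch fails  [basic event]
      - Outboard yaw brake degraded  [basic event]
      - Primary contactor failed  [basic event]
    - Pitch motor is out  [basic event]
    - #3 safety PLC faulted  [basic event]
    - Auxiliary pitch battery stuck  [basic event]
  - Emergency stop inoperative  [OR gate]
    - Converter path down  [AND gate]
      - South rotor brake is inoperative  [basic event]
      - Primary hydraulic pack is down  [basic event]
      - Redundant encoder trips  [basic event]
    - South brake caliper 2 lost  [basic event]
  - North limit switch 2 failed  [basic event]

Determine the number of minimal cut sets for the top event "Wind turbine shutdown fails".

7

Rotor brake inoperative [OR]: union of children's cut sets → 4 cut set(s).
Pitch system unavailable [AND]: one cut set from each child combined → 4 × 1 × 1 × 1 = 4 cut set(s).
Converter path down [AND]: one cut set from each child combined → 1 × 1 × 1 = 1 cut set(s).
Emergency stop inoperative [OR]: union of children's cut sets → 2 cut set(s).
Wind turbine shutdown fails [OR]: union of children's cut sets → 7 cut set(s).
Minimal cut sets: {#3 safety PLC faulted, A brake caliper offline, Auxiliary pitch battery stuck, Pitch motor is out}; {#3 safety PLC faulted, Auxiliary pitch battery stuck, Limit switch fails, Pitch motor is out}; {#3 safety PLC faulted, Auxiliary pitch battery stuck, Outboard yaw brake degraded, Pitch motor is out}; {#3 safety PLC faulted, Auxiliary pitch battery stuck, Pitch motor is out, Primary contactor failed}; {Primary hydraulic pack is down, Redundant encoder trips, South rotor brake is inoperative}; {South brake caliper 2 lost}; {North limit switch 2 failed}.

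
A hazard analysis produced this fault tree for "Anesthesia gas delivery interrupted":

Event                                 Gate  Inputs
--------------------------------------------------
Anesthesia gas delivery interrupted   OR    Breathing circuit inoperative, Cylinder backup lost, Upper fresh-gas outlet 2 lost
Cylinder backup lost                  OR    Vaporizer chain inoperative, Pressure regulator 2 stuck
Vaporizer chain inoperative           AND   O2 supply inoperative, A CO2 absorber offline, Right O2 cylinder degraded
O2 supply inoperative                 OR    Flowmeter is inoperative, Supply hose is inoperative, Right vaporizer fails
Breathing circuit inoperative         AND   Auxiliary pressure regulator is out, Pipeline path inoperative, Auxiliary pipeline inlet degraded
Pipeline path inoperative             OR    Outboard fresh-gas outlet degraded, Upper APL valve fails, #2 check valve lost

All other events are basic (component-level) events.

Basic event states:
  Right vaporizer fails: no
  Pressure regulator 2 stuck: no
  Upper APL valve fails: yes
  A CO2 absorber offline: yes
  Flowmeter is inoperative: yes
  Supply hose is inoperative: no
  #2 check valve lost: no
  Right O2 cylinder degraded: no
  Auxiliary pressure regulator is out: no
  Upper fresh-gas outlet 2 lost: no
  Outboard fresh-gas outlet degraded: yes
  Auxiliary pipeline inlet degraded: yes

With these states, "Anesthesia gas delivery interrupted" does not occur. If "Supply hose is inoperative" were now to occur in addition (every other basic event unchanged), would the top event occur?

No

Counterfactual: set "Supply hose is inoperative" to occurred.
Pipeline path inoperative [OR]: Outboard fresh-gas outlet degraded=occurs, Upper APL valve fails=occurs, #2 check valve lost=not → at least one input occurs → occurs.
Breathing circuit inoperative [AND]: Auxiliary pressure regulator is out=not, Pipeline path inoperative=occurs, Auxiliary pipeline inlet degraded=occurs → not all inputs occur → does not occur.
O2 supply inoperative [OR]: Flowmeter is inoperative=occurs, Supply hose is inoperative=occurs, Right vaporizer fails=not → at least one input occurs → occurs.
Vaporizer chain inoperative [AND]: O2 supply inoperative=occurs, A CO2 absorber offline=occurs, Right O2 cylinder degraded=not → not all inputs occur → does not occur.
Cylinder backup lost [OR]: Vaporizer chain inoperative=not, Pressure regulator 2 stuck=not → no input occurs → does not occur.
Anesthesia gas delivery interrupted [OR]: Breathing circuit inoperative=not, Cylinder backup lost=not, Upper fresh-gas outlet 2 lost=not → no input occurs → does not occur.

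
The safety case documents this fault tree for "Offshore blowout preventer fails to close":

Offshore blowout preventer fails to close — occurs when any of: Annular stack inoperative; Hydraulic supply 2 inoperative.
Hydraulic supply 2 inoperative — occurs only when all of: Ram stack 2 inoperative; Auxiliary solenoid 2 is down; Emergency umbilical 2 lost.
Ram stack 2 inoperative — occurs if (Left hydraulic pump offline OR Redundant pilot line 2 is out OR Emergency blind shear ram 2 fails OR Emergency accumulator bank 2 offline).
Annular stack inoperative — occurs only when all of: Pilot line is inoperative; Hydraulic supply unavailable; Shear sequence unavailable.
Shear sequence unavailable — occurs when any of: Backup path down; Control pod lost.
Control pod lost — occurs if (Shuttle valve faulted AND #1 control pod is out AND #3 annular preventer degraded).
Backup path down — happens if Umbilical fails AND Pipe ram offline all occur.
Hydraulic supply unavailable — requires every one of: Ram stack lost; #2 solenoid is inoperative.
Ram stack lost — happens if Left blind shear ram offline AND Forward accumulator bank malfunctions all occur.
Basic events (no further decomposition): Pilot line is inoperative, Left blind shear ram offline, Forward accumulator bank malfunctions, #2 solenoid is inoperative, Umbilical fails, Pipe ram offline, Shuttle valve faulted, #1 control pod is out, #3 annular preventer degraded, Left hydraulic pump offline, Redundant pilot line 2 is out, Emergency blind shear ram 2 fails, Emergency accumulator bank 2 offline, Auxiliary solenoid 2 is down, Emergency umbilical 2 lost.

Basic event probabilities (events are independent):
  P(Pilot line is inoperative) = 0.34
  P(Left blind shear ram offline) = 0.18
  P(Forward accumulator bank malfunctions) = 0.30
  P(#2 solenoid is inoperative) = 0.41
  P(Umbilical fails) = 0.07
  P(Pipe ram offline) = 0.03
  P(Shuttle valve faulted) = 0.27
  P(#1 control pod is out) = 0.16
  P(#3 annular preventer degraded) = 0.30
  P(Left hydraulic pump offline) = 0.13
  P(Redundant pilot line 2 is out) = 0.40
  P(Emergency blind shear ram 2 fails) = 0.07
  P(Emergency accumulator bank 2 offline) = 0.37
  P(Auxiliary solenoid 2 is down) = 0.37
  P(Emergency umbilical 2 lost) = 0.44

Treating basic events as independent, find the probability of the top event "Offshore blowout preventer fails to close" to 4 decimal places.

P(Ram stack lost) [AND] = 0.18 × 0.30 = 0.054000
P(Hydraulic supply unavailable) [AND] = 0.054000 × 0.41 = 0.022140
P(Backup path down) [AND] = 0.07 × 0.03 = 0.002100
P(Control pod lost) [AND] = 0.27 × 0.16 × 0.30 = 0.012960
P(Shear sequence unavailable) [OR] = 1 − (1−0.002100) × (1−0.012960) = 0.015033
P(Annular stack inoperative) [AND] = 0.34 × 0.022140 × 0.015033 = 0.000113
P(Ram stack 2 inoperative) [OR] = 1 − (1−0.13) × (1−0.40) × (1−0.07) × (1−0.37) = 0.694160
P(Hydraulic supply 2 inoperative) [AND] = 0.694160 × 0.37 × 0.44 = 0.113009
P(Offshore blowout preventer fails to close) [OR] = 1 − (1−0.000113) × (1−0.113009) = 0.113109
Rounded to 4 decimal places: P(Offshore blowout preventer fails to close) ≈ 0.1131.

0.1131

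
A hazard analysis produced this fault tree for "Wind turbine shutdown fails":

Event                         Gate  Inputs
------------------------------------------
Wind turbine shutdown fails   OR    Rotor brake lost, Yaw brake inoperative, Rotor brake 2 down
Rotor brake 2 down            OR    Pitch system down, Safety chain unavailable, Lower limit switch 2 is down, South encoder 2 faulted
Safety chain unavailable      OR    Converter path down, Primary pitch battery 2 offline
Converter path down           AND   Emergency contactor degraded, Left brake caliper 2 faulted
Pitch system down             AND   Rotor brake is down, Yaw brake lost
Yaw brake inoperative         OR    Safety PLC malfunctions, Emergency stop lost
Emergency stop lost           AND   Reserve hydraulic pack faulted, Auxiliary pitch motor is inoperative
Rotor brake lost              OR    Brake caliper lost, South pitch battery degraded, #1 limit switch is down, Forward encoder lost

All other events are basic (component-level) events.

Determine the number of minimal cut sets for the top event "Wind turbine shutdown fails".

11

Rotor brake lost [OR]: union of children's cut sets → 4 cut set(s).
Emergency stop lost [AND]: one cut set from each child combined → 1 × 1 = 1 cut set(s).
Yaw brake inoperative [OR]: union of children's cut sets → 2 cut set(s).
Pitch system down [AND]: one cut set from each child combined → 1 × 1 = 1 cut set(s).
Converter path down [AND]: one cut set from each child combined → 1 × 1 = 1 cut set(s).
Safety chain unavailable [OR]: union of children's cut sets → 2 cut set(s).
Rotor brake 2 down [OR]: union of children's cut sets → 5 cut set(s).
Wind turbine shutdown fails [OR]: union of children's cut sets → 11 cut set(s).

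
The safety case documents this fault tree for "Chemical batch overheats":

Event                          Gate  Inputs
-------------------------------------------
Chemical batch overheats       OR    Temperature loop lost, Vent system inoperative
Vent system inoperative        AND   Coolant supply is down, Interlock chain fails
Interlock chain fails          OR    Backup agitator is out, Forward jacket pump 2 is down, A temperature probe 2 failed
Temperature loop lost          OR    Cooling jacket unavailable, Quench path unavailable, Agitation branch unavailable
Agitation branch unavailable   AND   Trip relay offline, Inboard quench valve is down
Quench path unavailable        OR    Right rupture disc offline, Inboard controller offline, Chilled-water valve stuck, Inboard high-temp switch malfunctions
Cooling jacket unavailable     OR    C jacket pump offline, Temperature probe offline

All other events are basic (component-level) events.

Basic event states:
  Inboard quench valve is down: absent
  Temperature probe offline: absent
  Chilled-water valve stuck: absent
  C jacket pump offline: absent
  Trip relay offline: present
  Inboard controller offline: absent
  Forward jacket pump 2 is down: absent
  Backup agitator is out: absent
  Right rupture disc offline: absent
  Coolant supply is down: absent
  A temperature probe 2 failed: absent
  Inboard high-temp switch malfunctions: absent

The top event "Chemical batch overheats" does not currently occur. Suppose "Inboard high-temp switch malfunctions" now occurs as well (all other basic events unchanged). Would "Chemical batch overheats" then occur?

Counterfactual: set "Inboard high-temp switch malfunctions" to occurred.
Cooling jacket unavailable [OR]: C jacket pump offline=not, Temperature probe offline=not → no input occurs → does not occur.
Quench path unavailable [OR]: Right rupture disc offline=not, Inboard controller offline=not, Chilled-water valve stuck=not, Inboard high-temp switch malfunctions=occurs → at least one input occurs → occurs.
Agitation branch unavailable [AND]: Trip relay offline=occurs, Inboard quench valve is down=not → not all inputs occur → does not occur.
Temperature loop lost [OR]: Cooling jacket unavailable=not, Quench path unavailable=occurs, Agitation branch unavailable=not → at least one input occurs → occurs.
Interlock chain fails [OR]: Backup agitator is out=not, Forward jacket pump 2 is down=not, A temperature probe 2 failed=not → no input occurs → does not occur.
Vent system inoperative [AND]: Coolant supply is down=not, Interlock chain fails=not → not all inputs occur → does not occur.
Chemical batch overheats [OR]: Temperature loop lost=occurs, Vent system inoperative=not → at least one input occurs → occurs.

Yes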